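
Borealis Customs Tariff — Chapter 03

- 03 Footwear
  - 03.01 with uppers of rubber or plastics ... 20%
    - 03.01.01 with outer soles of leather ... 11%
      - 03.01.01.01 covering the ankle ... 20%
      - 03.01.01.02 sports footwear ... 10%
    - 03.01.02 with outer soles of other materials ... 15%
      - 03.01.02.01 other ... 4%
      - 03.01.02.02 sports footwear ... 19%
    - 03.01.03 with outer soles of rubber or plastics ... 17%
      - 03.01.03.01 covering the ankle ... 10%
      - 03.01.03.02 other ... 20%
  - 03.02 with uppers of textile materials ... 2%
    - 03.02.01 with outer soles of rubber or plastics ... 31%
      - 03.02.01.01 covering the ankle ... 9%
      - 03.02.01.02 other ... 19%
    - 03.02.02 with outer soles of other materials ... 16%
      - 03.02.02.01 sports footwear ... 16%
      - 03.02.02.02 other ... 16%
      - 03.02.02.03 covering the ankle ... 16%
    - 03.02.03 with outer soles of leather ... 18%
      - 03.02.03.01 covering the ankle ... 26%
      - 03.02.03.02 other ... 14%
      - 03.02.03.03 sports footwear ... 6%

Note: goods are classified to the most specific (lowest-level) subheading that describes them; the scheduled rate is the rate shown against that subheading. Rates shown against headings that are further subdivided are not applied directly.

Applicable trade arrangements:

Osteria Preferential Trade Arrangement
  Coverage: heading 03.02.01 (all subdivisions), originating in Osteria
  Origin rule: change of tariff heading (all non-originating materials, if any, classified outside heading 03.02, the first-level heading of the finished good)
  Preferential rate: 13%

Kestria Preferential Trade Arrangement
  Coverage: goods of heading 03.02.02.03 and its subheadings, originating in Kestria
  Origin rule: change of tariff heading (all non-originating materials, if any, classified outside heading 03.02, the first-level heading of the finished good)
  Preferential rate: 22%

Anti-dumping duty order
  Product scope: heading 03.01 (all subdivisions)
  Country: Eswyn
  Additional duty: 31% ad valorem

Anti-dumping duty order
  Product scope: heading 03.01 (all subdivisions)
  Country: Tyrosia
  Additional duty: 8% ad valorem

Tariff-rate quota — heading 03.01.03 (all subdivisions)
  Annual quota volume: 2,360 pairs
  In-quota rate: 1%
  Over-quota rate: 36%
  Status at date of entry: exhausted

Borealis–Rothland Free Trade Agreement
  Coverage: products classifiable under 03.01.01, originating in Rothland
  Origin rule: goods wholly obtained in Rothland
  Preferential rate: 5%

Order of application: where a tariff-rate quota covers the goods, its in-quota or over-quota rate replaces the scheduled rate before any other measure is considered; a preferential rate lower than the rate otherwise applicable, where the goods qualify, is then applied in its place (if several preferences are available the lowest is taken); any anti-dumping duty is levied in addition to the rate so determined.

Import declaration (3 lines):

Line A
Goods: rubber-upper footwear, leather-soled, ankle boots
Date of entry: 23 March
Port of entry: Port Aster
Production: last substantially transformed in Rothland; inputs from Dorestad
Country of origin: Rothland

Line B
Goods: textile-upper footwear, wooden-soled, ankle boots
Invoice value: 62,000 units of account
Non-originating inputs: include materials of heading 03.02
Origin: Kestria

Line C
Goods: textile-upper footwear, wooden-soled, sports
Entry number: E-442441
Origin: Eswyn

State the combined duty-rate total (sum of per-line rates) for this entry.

Line A: rubber-upper → 03.01; leather-soled → 03.01.01; ankle boots → 03.01.01.01. Scheduled 20%. Rothland agreement on 03.01.01: not wholly obtained. → 20%.
Line B: textile-upper → 03.02; wooden-soled → 03.02.02; ankle boots → 03.02.02.03. Scheduled 16%. Kestria agreement on 03.02.02.03: CTH not met. → 16%.
Line C: textile-upper → 03.02; wooden-soled → 03.02.02; sports → 03.02.02.01. Scheduled 16%. No special measure applies. → 16%.
Sum: 20% + 16% + 16% = 52%.

52%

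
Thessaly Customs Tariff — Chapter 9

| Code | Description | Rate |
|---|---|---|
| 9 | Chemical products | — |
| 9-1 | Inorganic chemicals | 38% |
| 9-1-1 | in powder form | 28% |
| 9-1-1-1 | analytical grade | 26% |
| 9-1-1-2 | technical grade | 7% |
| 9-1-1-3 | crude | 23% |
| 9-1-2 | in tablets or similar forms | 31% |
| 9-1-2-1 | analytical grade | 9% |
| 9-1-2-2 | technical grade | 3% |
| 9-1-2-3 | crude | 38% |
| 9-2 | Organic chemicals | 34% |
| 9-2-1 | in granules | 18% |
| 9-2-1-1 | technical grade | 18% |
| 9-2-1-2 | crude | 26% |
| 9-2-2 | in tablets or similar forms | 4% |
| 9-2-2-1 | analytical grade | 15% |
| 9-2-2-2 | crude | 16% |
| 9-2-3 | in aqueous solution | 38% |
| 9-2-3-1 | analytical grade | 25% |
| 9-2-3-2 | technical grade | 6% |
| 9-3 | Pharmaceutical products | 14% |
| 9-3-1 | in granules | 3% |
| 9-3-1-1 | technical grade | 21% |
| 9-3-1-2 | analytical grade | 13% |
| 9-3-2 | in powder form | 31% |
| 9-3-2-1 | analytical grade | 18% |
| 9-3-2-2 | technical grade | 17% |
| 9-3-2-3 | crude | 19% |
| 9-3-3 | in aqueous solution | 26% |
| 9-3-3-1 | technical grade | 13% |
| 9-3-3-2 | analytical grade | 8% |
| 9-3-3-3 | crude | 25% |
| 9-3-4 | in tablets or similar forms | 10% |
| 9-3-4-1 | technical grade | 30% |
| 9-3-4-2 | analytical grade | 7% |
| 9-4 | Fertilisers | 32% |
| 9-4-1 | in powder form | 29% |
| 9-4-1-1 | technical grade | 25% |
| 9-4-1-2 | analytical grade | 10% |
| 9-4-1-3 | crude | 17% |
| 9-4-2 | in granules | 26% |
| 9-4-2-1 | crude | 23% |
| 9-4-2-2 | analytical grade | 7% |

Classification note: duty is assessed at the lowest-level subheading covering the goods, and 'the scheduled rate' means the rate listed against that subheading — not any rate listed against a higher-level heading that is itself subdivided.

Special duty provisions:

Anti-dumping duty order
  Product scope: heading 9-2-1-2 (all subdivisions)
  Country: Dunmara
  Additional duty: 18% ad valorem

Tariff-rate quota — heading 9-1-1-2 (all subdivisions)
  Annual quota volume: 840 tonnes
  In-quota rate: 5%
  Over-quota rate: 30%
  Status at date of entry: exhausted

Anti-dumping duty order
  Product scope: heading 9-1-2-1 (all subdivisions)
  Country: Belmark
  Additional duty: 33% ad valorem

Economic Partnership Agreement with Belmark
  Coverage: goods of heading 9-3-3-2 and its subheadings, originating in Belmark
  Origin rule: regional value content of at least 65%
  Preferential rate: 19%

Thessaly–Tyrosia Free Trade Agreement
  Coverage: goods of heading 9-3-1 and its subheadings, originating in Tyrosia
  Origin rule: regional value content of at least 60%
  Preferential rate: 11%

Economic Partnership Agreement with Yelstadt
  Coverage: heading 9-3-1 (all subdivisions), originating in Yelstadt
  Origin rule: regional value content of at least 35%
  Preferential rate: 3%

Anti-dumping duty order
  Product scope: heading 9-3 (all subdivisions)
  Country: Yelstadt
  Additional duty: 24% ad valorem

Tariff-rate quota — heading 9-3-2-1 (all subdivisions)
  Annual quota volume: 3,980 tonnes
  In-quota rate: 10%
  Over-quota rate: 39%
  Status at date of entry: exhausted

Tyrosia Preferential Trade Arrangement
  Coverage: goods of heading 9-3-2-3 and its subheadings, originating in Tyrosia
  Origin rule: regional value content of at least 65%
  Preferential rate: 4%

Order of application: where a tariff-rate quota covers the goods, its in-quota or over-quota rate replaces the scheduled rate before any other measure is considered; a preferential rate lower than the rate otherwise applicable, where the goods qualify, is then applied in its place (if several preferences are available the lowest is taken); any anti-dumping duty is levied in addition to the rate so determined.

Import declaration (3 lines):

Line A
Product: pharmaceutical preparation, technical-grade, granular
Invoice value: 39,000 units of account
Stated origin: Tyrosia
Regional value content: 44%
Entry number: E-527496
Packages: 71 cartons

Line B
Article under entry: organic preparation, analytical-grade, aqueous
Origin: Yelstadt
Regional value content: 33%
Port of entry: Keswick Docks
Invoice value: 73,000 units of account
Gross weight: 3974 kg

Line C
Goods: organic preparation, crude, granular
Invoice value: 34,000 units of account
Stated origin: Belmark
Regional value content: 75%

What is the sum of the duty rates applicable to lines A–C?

Line A: pharmaceutical → 9-3; granular → 9-3-1; technical-grade → 9-3-1-1. Scheduled 21%. Tyrosia agreement on 9-3-1: RVC < 60%; Tyrosia agreement on 9-3-2-3: 9-3-1-1 not covered. → 21%.
Line B: organic → 9-2; aqueous → 9-2-3; analytical-grade → 9-2-3-1. Scheduled 25%. Yelstadt agreement on 9-3-1: 9-2-3-1 not covered. → 25%.
Line C: organic → 9-2; granular → 9-2-1; crude → 9-2-1-2. Scheduled 26%. Belmark agreement on 9-3-3-2: 9-2-1-2 not covered. → 26%.
Sum: 21% + 25% + 26% = 72%.

72%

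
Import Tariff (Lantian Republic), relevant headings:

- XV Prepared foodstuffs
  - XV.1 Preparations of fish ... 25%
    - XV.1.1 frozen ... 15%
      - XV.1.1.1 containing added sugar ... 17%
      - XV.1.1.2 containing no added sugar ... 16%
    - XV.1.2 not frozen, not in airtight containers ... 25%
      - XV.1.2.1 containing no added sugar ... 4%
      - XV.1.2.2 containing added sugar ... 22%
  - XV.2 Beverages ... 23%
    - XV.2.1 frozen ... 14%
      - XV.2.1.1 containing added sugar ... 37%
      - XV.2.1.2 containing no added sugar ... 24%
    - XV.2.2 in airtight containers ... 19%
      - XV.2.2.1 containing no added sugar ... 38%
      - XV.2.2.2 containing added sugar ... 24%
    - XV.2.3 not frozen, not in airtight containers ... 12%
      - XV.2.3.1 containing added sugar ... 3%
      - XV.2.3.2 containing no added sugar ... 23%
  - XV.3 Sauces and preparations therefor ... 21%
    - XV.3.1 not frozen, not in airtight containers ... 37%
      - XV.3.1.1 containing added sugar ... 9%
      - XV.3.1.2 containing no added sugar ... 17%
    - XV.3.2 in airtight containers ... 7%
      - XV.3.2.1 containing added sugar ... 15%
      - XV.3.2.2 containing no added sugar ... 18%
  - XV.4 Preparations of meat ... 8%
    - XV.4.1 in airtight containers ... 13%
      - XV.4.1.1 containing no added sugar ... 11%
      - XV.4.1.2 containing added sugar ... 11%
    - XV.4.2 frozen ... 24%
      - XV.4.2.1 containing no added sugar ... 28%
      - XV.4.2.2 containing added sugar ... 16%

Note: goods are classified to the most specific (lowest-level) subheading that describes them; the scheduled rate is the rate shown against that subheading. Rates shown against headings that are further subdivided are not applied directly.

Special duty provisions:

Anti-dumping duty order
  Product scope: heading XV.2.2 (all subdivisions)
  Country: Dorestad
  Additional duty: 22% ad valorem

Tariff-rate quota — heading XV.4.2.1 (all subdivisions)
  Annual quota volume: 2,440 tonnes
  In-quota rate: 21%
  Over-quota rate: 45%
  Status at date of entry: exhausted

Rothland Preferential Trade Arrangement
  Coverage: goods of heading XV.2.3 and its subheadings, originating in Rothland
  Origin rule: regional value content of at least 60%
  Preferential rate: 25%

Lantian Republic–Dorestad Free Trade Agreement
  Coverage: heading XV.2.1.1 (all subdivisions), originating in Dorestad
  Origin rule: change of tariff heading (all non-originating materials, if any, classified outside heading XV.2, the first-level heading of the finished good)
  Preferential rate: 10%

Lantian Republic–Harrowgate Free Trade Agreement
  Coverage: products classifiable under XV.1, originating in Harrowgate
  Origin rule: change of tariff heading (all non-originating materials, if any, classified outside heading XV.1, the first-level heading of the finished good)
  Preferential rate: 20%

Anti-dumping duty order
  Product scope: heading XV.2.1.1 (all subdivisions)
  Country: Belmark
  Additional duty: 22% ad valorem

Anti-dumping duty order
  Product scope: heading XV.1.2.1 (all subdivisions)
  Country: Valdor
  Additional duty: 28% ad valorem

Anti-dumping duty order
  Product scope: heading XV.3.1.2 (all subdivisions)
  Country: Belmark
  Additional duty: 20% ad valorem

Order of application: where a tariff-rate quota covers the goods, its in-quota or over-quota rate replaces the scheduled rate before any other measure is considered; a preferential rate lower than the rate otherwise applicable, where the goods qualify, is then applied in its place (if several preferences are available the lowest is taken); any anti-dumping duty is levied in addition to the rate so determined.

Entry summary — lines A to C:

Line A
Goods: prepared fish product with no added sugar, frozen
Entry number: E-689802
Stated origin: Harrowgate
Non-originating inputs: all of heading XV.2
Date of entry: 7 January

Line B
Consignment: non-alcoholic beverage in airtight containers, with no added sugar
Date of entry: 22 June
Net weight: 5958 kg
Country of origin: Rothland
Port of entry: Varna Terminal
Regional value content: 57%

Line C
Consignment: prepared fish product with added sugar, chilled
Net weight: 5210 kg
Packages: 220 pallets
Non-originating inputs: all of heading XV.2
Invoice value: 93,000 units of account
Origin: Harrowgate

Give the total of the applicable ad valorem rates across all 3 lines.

Line A: prepared fish product → XV.1; frozen → XV.1.1; with no added sugar → XV.1.1.2. Scheduled 16%. Harrowgate agreement on XV.1: CTH met → 20% available; preference 20% not lower than 16% → no reduction. → 16%.
Line B: non-alcoholic beverage → XV.2; in airtight containers → XV.2.2; with no added sugar → XV.2.2.1. Scheduled 38%. Rothland agreement on XV.2.3: XV.2.2.1 not covered. → 38%.
Line C: prepared fish product → XV.1; chilled → XV.1.2; with added sugar → XV.1.2.2. Scheduled 22%. Harrowgate agreement on XV.1: CTH met → 20% available; preferential 20%. → 20%.
Sum: 16% + 38% + 20% = 74%.

74%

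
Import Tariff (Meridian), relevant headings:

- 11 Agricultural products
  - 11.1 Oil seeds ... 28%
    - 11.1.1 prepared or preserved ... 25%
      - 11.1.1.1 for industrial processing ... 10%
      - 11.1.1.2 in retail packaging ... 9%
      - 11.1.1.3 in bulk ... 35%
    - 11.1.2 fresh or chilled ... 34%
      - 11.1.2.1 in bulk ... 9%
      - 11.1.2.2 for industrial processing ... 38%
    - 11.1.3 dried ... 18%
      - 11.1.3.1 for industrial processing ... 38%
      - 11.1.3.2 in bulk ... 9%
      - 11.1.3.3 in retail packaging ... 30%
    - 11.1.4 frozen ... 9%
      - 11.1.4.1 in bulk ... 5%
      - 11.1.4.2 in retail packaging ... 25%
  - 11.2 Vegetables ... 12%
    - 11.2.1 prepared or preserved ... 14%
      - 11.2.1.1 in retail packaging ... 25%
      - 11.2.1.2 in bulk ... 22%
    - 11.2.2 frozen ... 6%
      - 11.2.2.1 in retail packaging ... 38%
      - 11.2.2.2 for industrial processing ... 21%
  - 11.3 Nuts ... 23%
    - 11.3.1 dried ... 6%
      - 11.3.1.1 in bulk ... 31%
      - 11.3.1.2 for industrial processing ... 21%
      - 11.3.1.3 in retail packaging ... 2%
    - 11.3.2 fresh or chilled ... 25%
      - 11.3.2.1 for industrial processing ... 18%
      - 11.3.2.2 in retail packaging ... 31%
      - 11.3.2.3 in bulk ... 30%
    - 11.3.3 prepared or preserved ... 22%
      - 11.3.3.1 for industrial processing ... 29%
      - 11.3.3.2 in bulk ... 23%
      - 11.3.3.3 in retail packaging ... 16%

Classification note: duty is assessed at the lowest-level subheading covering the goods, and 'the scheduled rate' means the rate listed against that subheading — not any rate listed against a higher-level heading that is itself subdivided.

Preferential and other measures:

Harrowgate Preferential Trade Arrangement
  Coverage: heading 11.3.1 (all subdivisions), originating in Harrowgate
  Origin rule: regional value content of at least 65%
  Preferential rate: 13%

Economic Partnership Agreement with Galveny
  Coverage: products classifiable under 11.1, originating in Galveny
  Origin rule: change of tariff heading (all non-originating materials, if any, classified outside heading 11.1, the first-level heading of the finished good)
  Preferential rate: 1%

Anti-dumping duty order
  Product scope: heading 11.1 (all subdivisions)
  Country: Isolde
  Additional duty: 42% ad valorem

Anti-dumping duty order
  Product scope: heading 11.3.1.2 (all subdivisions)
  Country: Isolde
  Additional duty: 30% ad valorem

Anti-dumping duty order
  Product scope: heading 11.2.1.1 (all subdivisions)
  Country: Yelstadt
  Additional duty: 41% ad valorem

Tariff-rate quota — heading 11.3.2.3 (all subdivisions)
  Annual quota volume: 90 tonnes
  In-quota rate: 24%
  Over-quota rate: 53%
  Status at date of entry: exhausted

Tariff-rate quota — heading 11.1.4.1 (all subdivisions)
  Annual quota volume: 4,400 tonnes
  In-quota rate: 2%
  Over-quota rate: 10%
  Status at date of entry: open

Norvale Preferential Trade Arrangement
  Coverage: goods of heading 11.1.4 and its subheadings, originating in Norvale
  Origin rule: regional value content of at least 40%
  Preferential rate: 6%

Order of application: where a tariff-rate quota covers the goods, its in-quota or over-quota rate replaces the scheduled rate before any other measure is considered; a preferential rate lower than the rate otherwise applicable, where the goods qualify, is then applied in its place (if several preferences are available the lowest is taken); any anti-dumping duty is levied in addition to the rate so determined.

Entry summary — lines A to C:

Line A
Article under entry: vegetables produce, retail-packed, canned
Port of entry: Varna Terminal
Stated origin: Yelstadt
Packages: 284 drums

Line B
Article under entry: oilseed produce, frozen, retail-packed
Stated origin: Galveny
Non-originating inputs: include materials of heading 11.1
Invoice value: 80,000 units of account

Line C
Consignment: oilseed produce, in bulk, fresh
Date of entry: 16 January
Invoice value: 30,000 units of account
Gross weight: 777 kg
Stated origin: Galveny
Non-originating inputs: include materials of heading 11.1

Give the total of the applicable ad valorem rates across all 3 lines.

100%

Line A: vegetables → 11.2; canned → 11.2.1; retail-packed → 11.2.1.1. Scheduled 25%. anti-dumping (Yelstadt, 11.2.1.1): +41%; total 25% + 41% = 66%. → 66%.
Line B: oilseed → 11.1; frozen → 11.1.4; retail-packed → 11.1.4.2. Scheduled 25%. Galveny agreement on 11.1: CTH not met. → 25%.
Line C: oilseed → 11.1; fresh → 11.1.2; in bulk → 11.1.2.1. Scheduled 9%. Galveny agreement on 11.1: CTH not met. → 9%.
Sum: 66% + 25% + 9% = 100%.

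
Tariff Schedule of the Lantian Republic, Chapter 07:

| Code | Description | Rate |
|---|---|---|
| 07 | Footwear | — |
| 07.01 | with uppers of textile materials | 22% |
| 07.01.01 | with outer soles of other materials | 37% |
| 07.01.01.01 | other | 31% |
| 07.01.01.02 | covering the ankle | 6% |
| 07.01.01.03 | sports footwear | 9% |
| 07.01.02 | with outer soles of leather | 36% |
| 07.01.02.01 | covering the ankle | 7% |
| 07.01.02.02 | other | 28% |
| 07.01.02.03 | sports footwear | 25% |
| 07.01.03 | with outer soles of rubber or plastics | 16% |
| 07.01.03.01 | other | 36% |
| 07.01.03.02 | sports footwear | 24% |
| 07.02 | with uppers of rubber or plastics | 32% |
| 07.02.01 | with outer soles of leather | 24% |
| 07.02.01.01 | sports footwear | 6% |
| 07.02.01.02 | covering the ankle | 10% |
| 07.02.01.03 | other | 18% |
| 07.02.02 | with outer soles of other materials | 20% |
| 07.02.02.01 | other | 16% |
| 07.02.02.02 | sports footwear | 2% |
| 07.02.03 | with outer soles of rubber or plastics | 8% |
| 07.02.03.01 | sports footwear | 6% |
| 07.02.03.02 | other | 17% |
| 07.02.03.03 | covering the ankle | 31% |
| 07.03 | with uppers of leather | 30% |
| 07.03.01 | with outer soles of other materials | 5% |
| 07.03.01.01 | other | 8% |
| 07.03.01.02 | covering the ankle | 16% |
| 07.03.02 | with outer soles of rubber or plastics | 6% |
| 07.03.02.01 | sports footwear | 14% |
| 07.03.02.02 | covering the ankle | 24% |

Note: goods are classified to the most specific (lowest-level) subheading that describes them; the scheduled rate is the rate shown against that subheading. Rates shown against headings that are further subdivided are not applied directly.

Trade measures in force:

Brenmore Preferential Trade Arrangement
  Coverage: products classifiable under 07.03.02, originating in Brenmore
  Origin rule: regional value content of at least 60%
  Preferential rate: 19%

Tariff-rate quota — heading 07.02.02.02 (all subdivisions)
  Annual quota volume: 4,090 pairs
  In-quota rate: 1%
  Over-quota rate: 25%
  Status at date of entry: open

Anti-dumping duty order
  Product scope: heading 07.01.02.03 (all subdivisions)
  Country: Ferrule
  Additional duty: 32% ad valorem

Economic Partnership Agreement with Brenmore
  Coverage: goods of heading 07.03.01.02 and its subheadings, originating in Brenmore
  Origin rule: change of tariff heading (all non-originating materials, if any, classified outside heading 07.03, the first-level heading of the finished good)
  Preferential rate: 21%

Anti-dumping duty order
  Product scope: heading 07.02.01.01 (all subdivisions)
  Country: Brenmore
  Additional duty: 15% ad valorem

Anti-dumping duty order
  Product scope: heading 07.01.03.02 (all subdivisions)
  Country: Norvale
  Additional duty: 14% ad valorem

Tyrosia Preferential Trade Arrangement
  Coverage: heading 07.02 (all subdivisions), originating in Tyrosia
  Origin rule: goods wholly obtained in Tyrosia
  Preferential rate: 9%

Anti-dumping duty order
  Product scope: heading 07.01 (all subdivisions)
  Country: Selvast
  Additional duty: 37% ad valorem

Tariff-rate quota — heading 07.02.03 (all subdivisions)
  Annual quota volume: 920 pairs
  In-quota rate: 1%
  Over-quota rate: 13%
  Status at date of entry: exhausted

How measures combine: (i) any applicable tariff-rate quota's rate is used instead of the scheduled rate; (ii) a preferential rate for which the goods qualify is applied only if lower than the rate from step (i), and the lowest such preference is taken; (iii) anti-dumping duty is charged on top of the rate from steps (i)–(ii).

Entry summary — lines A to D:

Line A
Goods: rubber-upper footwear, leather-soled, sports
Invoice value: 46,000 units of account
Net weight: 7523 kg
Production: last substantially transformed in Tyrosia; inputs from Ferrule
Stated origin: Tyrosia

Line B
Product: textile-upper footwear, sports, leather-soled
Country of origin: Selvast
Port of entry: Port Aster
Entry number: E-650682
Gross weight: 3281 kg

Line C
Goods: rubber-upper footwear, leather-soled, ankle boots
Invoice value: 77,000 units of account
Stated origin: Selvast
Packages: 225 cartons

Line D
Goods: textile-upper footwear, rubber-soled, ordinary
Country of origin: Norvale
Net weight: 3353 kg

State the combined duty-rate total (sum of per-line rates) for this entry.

114%

Line A: rubber-upper → 07.02; leather-soled → 07.02.01; sports → 07.02.01.01. Scheduled 6%. Tyrosia agreement on 07.02: not wholly obtained. → 6%.
Line B: textile-upper → 07.01; leather-soled → 07.01.02; sports → 07.01.02.03. Scheduled 25%. anti-dumping (Selvast, 07.01): +37%; total 25% + 37% = 62%. → 62%.
Line C: rubber-upper → 07.02; leather-soled → 07.02.01; ankle boots → 07.02.01.02. Scheduled 10%. No special measure applies. → 10%.
Line D: textile-upper → 07.01; rubber-soled → 07.01.03; ordinary → 07.01.03.01. Scheduled 36%. No special measure applies. → 36%.
Sum: 6% + 62% + 10% + 36% = 114%.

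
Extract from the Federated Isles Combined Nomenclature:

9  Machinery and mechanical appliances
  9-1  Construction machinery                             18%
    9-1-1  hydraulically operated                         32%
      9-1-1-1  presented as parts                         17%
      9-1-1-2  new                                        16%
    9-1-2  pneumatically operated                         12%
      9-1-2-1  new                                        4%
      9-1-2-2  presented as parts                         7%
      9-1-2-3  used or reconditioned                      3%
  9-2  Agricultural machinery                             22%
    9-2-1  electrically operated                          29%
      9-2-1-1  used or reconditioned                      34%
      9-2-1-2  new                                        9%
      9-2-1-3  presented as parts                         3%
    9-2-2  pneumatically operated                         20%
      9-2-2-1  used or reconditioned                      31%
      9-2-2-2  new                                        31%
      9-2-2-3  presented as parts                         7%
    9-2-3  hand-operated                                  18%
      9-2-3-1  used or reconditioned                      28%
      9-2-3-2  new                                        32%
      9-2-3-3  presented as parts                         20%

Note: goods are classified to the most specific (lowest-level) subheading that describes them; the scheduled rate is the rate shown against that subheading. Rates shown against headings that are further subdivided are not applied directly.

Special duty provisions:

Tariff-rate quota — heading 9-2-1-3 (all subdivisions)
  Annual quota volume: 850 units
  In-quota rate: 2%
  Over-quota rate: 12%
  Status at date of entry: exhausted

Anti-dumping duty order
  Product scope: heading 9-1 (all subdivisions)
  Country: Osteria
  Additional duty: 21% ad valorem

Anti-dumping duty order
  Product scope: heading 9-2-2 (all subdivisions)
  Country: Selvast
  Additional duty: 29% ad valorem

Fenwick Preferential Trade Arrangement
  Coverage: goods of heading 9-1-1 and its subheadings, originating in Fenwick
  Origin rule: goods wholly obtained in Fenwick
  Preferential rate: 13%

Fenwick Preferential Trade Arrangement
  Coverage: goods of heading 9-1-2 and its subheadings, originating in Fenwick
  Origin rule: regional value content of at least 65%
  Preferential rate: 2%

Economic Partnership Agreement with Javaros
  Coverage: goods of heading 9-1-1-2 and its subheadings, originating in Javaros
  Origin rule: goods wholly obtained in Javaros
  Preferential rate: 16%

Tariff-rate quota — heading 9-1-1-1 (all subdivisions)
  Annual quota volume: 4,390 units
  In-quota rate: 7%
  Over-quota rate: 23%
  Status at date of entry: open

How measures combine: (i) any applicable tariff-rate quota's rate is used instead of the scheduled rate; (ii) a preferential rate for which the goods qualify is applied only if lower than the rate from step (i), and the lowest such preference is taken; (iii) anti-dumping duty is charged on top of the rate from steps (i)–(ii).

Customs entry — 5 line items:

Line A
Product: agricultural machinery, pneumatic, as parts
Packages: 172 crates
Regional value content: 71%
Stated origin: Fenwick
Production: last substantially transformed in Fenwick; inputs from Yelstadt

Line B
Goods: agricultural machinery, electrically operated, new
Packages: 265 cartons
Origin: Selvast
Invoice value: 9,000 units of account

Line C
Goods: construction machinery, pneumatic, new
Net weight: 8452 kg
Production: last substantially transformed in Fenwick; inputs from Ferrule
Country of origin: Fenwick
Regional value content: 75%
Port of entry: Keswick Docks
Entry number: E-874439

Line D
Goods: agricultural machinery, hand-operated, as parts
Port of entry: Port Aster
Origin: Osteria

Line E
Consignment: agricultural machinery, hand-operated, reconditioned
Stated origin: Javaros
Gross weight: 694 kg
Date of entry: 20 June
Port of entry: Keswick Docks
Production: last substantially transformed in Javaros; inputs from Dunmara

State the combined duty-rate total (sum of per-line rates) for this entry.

66%

Line A: agricultural → 9-2; pneumatic → 9-2-2; as parts → 9-2-2-3. Scheduled 7%. Fenwick agreement on 9-1-1: 9-2-2-3 not covered; Fenwick agreement on 9-1-2: 9-2-2-3 not covered. → 7%.
Line B: agricultural → 9-2; electrically operated → 9-2-1; new → 9-2-1-2. Scheduled 9%. No special measure applies. → 9%.
Line C: construction → 9-1; pneumatic → 9-1-2; new → 9-1-2-1. Scheduled 4%. Fenwick agreement on 9-1-1: 9-1-2-1 not covered; Fenwick agreement on 9-1-2: RVC ≥ 65% → 2% available; preferential 2%. → 2%.
Line D: agricultural → 9-2; hand-operated → 9-2-3; as parts → 9-2-3-3. Scheduled 20%. No special measure applies. → 20%.
Line E: agricultural → 9-2; hand-operated → 9-2-3; reconditioned → 9-2-3-1. Scheduled 28%. Javaros agreement on 9-1-1-2: 9-2-3-1 not covered. → 28%.
Sum: 7% + 9% + 2% + 20% + 28% = 66%.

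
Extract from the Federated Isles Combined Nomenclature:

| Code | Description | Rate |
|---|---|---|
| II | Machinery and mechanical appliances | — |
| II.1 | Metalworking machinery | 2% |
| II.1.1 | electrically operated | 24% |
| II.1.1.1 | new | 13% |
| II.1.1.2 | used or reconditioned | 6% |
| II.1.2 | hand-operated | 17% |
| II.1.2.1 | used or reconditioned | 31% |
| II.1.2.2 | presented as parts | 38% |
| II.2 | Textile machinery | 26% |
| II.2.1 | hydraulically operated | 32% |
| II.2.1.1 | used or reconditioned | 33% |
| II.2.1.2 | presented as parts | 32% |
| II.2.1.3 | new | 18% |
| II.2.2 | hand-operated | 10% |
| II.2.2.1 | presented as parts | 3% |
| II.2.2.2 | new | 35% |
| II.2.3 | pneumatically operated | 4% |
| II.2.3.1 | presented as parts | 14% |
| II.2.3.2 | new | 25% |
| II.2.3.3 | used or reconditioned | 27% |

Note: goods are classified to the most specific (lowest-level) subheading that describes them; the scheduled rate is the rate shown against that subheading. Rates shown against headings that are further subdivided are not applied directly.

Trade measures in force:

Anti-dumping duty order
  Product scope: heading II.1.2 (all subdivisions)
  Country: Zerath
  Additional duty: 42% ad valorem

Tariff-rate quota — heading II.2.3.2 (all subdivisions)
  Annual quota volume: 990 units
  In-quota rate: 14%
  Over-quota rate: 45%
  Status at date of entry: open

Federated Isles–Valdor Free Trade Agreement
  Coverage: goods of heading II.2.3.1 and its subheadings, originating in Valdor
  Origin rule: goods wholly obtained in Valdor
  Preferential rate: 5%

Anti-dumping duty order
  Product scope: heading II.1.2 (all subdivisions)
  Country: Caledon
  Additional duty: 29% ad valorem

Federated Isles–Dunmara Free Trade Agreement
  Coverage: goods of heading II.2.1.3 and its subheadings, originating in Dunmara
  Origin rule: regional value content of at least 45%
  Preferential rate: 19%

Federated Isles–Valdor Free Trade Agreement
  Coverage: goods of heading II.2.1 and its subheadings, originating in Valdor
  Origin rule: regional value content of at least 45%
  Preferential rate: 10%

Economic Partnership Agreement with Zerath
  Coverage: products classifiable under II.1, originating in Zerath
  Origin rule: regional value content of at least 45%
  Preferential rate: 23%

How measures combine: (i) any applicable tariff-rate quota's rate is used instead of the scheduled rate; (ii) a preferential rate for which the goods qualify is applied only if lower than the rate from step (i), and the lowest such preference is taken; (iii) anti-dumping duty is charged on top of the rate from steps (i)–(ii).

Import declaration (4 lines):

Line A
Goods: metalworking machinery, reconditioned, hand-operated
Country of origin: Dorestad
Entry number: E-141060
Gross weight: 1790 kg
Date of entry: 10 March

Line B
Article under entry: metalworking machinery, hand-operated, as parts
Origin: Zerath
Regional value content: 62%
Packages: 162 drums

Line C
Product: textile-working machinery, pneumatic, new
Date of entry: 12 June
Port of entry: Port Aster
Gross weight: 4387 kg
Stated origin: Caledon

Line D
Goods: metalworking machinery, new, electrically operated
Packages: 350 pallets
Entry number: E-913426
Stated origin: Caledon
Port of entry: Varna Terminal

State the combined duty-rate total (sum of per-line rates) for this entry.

Line A: metalworking → II.1; hand-operated → II.1.2; reconditioned → II.1.2.1. Scheduled 31%. No special measure applies. → 31%.
Line B: metalworking → II.1; hand-operated → II.1.2; as parts → II.1.2.2. Scheduled 38%. Zerath agreement on II.1: RVC ≥ 45% → 23% available; preferential 23%; anti-dumping (Zerath, II.1.2): +42%; total 23% + 42% = 65%. → 65%.
Line C: textile-working → II.2; pneumatic → II.2.3; new → II.2.3.2. Scheduled 25%. quota on II.2.3.2 open → in-quota 14%. → 14%.
Line D: metalworking → II.1; electrically operated → II.1.1; new → II.1.1.1. Scheduled 13%. No special measure applies. → 13%.
Sum: 31% + 65% + 14% + 13% = 123%.

123%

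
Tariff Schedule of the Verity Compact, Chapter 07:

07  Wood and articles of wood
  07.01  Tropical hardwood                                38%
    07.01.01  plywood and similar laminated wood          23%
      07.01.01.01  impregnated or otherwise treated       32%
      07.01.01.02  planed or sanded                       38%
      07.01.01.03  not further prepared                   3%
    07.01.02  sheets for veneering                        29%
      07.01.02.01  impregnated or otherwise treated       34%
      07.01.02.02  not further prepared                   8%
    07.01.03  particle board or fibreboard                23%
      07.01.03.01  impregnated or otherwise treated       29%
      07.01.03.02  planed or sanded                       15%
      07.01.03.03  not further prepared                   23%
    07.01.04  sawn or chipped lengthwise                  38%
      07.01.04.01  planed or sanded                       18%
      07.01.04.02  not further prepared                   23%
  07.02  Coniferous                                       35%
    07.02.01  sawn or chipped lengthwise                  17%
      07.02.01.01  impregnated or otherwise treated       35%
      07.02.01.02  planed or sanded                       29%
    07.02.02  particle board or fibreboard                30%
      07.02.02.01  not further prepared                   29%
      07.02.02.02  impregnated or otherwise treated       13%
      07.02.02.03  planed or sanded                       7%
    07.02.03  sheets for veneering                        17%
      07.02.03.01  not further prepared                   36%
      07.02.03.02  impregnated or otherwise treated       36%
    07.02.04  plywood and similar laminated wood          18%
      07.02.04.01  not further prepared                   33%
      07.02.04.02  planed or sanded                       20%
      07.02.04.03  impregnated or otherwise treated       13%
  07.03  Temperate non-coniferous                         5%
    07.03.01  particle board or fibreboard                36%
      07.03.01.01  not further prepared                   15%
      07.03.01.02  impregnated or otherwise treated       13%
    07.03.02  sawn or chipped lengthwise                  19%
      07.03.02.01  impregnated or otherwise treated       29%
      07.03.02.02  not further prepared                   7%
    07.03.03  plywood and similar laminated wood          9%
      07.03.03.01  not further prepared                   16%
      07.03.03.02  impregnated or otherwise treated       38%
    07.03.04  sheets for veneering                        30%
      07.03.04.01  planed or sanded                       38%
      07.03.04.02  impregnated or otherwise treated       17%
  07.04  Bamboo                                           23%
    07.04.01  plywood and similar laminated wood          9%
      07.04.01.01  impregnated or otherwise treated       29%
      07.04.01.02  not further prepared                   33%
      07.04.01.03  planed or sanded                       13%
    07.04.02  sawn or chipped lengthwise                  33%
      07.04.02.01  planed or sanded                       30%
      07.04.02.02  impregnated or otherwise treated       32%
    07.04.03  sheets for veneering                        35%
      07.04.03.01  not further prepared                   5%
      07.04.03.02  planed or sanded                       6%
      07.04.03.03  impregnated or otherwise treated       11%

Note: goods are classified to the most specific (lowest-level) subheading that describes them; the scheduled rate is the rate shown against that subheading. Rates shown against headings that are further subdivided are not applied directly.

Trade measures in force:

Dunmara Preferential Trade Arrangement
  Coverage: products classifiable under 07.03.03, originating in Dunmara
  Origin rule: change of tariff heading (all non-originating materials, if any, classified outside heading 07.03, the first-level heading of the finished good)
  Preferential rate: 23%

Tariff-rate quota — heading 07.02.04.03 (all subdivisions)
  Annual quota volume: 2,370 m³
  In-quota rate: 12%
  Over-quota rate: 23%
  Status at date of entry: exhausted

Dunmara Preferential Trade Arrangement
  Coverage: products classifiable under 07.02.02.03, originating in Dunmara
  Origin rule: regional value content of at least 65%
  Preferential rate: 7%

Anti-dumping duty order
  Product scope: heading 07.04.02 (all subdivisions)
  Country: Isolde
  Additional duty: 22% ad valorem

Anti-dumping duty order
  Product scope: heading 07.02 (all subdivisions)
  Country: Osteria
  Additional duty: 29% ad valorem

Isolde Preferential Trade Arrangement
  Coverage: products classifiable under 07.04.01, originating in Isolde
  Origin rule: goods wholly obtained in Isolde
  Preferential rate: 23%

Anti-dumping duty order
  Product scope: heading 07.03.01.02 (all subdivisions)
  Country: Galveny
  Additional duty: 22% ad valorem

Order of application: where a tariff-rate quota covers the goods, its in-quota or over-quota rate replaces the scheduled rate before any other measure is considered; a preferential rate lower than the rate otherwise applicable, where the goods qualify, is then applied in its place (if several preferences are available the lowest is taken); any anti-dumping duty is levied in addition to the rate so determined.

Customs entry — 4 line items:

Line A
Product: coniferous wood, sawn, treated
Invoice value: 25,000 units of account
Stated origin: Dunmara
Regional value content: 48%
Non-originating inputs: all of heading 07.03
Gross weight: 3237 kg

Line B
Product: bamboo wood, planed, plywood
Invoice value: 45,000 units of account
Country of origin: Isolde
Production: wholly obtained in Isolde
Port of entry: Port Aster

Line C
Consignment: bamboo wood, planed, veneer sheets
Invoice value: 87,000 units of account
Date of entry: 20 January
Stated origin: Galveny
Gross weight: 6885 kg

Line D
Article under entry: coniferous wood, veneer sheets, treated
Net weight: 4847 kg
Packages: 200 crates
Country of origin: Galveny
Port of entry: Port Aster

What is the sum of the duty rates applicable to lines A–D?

90%

Line A: coniferous → 07.02; sawn → 07.02.01; treated → 07.02.01.01. Scheduled 35%. Dunmara agreement on 07.03.03: 07.02.01.01 not covered; Dunmara agreement on 07.02.02.03: 07.02.01.01 not covered. → 35%.
Line B: bamboo → 07.04; plywood → 07.04.01; planed → 07.04.01.03. Scheduled 13%. Isolde agreement on 07.04.01: wholly obtained → 23% available; preference 23% not lower than 13% → no reduction. → 13%.
Line C: bamboo → 07.04; veneer sheets → 07.04.03; planed → 07.04.03.02. Scheduled 6%. No special measure applies. → 6%.
Line D: coniferous → 07.02; veneer sheets → 07.02.03; treated → 07.02.03.02. Scheduled 36%. No special measure applies. → 36%.
Sum: 35% + 13% + 6% + 36% = 90%.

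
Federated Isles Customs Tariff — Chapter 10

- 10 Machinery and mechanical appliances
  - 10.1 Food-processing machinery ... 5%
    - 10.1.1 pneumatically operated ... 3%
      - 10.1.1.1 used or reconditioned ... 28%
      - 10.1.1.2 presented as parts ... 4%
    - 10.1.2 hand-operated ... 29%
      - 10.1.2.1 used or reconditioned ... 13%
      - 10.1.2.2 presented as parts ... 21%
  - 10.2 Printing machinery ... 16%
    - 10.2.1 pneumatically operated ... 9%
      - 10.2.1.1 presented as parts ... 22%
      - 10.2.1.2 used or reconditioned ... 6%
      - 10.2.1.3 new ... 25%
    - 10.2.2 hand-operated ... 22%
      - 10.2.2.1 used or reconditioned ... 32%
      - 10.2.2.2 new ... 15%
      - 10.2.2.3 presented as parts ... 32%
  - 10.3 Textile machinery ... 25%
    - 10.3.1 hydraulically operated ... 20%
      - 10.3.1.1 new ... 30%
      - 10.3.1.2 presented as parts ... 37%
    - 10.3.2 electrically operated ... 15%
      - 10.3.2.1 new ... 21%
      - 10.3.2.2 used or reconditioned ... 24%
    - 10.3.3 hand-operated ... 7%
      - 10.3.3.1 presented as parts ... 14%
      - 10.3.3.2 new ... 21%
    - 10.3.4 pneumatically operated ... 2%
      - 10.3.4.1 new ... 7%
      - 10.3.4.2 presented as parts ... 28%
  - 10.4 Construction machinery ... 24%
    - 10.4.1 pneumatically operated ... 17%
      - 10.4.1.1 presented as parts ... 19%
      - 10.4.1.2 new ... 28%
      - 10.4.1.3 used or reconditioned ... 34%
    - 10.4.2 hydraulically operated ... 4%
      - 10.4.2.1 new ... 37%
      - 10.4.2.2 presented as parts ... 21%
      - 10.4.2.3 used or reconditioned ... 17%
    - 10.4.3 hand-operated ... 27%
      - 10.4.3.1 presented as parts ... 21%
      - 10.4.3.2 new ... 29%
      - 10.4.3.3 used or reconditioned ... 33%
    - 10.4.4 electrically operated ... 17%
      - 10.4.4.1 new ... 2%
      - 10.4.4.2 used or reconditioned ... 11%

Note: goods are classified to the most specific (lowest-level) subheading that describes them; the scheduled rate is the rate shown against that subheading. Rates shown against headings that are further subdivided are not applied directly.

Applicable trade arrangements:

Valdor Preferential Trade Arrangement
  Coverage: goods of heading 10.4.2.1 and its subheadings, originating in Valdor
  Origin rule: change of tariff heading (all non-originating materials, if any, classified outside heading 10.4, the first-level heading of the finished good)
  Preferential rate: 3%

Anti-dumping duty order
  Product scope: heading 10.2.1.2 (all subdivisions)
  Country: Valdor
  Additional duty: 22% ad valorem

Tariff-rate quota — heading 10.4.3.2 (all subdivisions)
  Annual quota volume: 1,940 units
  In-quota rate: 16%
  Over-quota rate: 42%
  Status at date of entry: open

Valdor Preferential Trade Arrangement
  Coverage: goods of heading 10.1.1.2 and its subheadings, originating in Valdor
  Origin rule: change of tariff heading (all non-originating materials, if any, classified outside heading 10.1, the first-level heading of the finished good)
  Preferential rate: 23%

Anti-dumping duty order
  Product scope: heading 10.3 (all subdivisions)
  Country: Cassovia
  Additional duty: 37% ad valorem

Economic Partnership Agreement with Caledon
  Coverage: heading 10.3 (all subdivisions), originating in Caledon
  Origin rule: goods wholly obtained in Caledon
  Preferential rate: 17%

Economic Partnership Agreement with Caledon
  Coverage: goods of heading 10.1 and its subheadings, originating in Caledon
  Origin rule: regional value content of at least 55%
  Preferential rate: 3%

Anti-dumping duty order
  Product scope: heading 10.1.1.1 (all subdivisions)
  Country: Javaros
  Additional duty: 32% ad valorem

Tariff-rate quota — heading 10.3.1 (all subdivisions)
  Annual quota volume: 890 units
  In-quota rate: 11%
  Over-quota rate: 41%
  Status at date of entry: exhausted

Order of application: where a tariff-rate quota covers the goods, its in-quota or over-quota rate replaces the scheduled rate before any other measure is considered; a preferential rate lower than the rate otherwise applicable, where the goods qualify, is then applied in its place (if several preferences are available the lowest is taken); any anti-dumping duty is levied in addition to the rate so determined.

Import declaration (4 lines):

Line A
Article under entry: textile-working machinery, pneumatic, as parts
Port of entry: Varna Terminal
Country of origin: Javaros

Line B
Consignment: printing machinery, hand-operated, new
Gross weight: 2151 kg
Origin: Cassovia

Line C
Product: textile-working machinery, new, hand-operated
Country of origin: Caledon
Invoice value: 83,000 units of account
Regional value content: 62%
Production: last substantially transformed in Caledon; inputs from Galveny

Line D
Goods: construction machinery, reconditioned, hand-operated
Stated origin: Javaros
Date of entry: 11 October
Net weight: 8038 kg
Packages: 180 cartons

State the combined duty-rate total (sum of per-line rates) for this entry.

Line A: textile-working → 10.3; pneumatic → 10.3.4; as parts → 10.3.4.2. Scheduled 28%. No special measure applies. → 28%.
Line B: printing → 10.2; hand-operated → 10.2.2; new → 10.2.2.2. Scheduled 15%. No special measure applies. → 15%.
Line C: textile-working → 10.3; hand-operated → 10.3.3; new → 10.3.3.2. Scheduled 21%. Caledon agreement on 10.3: not wholly obtained; Caledon agreement on 10.1: 10.3.3.2 not covered. → 21%.
Line D: construction → 10.4; hand-operated → 10.4.3; reconditioned → 10.4.3.3. Scheduled 33%. No special measure applies. → 33%.
Sum: 28% + 15% + 21% + 33% = 97%.

97%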